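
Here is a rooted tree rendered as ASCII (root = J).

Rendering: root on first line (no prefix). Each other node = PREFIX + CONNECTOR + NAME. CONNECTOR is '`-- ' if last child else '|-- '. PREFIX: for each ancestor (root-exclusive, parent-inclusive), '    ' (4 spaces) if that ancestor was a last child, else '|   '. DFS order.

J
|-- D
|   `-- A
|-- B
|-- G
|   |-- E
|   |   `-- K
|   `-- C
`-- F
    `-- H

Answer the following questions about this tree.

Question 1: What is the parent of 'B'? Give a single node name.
Scan adjacency: B appears as child of J

Answer: J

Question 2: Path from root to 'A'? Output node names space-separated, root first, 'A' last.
Walk down from root: J -> D -> A

Answer: J D A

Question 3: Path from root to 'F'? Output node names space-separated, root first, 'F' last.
Answer: J F

Derivation:
Walk down from root: J -> F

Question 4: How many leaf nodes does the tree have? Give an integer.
Answer: 5

Derivation:
Leaves (nodes with no children): A, B, C, H, K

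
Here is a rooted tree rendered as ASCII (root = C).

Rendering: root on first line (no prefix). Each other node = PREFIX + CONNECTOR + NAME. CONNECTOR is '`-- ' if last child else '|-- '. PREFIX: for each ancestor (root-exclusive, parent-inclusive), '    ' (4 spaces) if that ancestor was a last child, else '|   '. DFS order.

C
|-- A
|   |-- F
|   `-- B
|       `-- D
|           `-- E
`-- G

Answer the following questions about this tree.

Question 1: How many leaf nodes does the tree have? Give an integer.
Leaves (nodes with no children): E, F, G

Answer: 3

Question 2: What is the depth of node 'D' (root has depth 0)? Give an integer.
Answer: 3

Derivation:
Path from root to D: C -> A -> B -> D
Depth = number of edges = 3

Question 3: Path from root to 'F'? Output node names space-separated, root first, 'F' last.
Answer: C A F

Derivation:
Walk down from root: C -> A -> F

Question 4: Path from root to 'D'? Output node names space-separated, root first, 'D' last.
Walk down from root: C -> A -> B -> D

Answer: C A B D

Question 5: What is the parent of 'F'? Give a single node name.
Scan adjacency: F appears as child of A

Answer: A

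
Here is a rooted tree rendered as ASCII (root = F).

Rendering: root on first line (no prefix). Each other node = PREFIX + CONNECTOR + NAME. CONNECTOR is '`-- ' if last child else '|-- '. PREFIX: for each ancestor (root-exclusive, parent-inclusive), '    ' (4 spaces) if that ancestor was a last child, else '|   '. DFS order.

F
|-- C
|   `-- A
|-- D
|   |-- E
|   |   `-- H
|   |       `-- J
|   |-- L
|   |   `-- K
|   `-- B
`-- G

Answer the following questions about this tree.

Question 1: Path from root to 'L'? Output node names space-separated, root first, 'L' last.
Walk down from root: F -> D -> L

Answer: F D L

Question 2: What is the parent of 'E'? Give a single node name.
Answer: D

Derivation:
Scan adjacency: E appears as child of D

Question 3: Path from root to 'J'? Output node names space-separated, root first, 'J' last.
Walk down from root: F -> D -> E -> H -> J

Answer: F D E H J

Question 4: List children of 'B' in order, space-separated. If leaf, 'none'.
Node B's children (from adjacency): (leaf)

Answer: none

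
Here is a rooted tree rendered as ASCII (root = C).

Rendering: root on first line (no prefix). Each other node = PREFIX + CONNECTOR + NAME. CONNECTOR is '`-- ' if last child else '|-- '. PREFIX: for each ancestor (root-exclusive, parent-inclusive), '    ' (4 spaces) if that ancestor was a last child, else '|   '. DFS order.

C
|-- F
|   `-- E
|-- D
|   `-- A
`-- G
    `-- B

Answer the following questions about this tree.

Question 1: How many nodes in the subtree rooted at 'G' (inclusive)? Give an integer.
Subtree rooted at G contains: B, G
Count = 2

Answer: 2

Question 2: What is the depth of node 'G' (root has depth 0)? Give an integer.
Path from root to G: C -> G
Depth = number of edges = 1

Answer: 1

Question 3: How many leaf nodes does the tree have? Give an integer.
Leaves (nodes with no children): A, B, E

Answer: 3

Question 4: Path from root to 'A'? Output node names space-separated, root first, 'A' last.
Answer: C D A

Derivation:
Walk down from root: C -> D -> A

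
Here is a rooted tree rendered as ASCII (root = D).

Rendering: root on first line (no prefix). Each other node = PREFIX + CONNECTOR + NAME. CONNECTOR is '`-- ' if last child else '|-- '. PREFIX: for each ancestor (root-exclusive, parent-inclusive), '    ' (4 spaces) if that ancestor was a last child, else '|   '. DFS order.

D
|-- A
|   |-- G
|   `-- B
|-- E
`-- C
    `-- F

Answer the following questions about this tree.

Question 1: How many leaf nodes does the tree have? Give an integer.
Answer: 4

Derivation:
Leaves (nodes with no children): B, E, F, G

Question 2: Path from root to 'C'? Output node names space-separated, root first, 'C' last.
Answer: D C

Derivation:
Walk down from root: D -> C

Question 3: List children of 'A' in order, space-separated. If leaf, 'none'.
Answer: G B

Derivation:
Node A's children (from adjacency): G, B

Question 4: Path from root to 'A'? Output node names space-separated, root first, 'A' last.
Walk down from root: D -> A

Answer: D A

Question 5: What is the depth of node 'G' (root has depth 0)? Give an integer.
Path from root to G: D -> A -> G
Depth = number of edges = 2

Answer: 2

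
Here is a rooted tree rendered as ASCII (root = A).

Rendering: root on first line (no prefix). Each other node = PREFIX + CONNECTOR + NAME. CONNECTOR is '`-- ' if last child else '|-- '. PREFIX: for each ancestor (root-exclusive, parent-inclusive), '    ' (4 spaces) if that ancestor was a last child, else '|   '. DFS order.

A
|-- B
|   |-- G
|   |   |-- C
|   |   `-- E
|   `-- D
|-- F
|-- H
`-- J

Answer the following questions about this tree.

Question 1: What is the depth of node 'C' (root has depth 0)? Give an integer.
Path from root to C: A -> B -> G -> C
Depth = number of edges = 3

Answer: 3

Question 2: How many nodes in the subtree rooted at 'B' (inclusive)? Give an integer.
Subtree rooted at B contains: B, C, D, E, G
Count = 5

Answer: 5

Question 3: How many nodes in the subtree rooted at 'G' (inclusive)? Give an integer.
Answer: 3

Derivation:
Subtree rooted at G contains: C, E, G
Count = 3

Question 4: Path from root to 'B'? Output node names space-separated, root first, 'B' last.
Answer: A B

Derivation:
Walk down from root: A -> B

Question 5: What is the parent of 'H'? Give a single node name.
Scan adjacency: H appears as child of A

Answer: A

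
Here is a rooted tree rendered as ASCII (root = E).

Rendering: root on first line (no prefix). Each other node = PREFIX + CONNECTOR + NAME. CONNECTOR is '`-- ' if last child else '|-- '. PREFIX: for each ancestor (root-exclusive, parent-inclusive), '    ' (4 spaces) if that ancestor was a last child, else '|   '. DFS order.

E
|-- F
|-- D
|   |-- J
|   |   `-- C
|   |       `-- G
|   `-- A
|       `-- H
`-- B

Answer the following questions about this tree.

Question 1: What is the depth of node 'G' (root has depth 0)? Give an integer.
Path from root to G: E -> D -> J -> C -> G
Depth = number of edges = 4

Answer: 4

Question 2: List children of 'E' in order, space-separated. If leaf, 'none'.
Answer: F D B

Derivation:
Node E's children (from adjacency): F, D, B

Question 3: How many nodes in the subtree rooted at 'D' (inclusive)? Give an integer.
Subtree rooted at D contains: A, C, D, G, H, J
Count = 6

Answer: 6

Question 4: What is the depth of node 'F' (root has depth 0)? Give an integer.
Answer: 1

Derivation:
Path from root to F: E -> F
Depth = number of edges = 1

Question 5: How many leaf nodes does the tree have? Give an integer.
Leaves (nodes with no children): B, F, G, H

Answer: 4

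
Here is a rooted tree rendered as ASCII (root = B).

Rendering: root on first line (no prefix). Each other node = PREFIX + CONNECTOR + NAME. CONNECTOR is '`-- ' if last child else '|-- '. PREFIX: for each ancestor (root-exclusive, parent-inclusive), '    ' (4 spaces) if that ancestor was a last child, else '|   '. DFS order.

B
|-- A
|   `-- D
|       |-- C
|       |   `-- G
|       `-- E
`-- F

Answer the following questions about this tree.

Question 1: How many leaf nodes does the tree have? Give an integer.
Leaves (nodes with no children): E, F, G

Answer: 3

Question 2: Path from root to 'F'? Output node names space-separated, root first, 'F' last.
Walk down from root: B -> F

Answer: B F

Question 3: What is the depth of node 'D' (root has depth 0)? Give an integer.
Answer: 2

Derivation:
Path from root to D: B -> A -> D
Depth = number of edges = 2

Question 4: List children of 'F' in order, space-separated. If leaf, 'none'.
Node F's children (from adjacency): (leaf)

Answer: none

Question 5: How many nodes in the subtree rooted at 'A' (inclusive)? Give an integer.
Subtree rooted at A contains: A, C, D, E, G
Count = 5

Answer: 5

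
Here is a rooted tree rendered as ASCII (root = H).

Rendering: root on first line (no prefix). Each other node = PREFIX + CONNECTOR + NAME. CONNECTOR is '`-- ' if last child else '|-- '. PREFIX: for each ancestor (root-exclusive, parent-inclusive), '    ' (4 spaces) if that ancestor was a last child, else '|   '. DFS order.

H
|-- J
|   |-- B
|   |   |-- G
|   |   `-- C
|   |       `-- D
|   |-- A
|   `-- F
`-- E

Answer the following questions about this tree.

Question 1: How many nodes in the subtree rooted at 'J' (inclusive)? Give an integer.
Subtree rooted at J contains: A, B, C, D, F, G, J
Count = 7

Answer: 7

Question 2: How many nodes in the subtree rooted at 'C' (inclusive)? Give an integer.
Subtree rooted at C contains: C, D
Count = 2

Answer: 2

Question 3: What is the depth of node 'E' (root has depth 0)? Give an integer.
Answer: 1

Derivation:
Path from root to E: H -> E
Depth = number of edges = 1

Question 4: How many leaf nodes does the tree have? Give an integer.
Leaves (nodes with no children): A, D, E, F, G

Answer: 5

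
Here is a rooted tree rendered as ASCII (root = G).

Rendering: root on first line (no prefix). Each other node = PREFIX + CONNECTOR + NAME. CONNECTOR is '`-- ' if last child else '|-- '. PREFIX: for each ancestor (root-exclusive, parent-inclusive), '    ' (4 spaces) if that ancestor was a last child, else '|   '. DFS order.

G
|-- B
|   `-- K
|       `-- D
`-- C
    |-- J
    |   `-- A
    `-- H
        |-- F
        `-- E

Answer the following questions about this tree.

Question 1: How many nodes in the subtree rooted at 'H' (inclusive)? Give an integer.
Subtree rooted at H contains: E, F, H
Count = 3

Answer: 3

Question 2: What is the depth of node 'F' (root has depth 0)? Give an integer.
Answer: 3

Derivation:
Path from root to F: G -> C -> H -> F
Depth = number of edges = 3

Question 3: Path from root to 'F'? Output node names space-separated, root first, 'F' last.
Walk down from root: G -> C -> H -> F

Answer: G C H F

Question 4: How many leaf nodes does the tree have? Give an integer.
Leaves (nodes with no children): A, D, E, F

Answer: 4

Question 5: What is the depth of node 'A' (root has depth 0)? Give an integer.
Path from root to A: G -> C -> J -> A
Depth = number of edges = 3

Answer: 3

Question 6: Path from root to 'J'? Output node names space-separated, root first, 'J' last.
Walk down from root: G -> C -> J

Answer: G C J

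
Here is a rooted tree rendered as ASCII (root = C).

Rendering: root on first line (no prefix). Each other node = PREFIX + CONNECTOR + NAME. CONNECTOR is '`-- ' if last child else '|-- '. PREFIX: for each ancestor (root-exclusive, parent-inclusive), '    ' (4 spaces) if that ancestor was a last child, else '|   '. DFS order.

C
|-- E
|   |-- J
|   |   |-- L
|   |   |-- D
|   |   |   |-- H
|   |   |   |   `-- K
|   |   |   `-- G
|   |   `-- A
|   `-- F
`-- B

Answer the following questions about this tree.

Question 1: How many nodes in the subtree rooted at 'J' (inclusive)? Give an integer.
Answer: 7

Derivation:
Subtree rooted at J contains: A, D, G, H, J, K, L
Count = 7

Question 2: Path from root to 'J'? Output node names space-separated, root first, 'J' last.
Walk down from root: C -> E -> J

Answer: C E J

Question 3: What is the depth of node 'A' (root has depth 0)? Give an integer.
Answer: 3

Derivation:
Path from root to A: C -> E -> J -> A
Depth = number of edges = 3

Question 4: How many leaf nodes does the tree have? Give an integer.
Answer: 6

Derivation:
Leaves (nodes with no children): A, B, F, G, K, L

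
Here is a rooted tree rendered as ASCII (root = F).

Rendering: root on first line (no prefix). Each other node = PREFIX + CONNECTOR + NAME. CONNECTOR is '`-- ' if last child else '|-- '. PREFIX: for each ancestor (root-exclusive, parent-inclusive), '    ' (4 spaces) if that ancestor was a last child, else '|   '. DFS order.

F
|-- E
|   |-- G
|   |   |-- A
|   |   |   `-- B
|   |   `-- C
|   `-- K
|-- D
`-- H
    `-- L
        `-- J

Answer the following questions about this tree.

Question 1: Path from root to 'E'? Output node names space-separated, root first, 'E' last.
Walk down from root: F -> E

Answer: F E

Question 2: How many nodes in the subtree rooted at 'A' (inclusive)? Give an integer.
Answer: 2

Derivation:
Subtree rooted at A contains: A, B
Count = 2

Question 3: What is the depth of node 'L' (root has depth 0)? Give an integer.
Path from root to L: F -> H -> L
Depth = number of edges = 2

Answer: 2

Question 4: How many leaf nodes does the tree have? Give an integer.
Leaves (nodes with no children): B, C, D, J, K

Answer: 5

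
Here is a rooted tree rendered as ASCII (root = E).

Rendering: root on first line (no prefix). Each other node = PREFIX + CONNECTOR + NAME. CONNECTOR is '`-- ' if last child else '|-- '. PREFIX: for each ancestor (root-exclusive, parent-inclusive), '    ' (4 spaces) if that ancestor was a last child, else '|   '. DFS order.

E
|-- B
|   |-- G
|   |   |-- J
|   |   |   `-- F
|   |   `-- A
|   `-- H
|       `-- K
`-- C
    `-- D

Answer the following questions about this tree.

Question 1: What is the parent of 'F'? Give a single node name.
Answer: J

Derivation:
Scan adjacency: F appears as child of J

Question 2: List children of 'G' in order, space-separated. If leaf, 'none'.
Node G's children (from adjacency): J, A

Answer: J A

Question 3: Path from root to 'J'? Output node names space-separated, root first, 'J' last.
Walk down from root: E -> B -> G -> J

Answer: E B G J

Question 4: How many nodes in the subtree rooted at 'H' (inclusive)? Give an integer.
Subtree rooted at H contains: H, K
Count = 2

Answer: 2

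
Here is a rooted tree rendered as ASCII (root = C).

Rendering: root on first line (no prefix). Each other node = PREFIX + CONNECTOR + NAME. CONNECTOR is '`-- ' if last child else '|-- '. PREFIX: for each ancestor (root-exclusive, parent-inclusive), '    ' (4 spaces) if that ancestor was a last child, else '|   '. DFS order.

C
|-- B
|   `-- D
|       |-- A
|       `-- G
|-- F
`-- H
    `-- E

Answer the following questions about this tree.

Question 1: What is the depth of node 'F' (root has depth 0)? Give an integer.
Path from root to F: C -> F
Depth = number of edges = 1

Answer: 1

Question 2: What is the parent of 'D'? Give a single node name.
Answer: B

Derivation:
Scan adjacency: D appears as child of B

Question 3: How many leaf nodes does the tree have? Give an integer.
Leaves (nodes with no children): A, E, F, G

Answer: 4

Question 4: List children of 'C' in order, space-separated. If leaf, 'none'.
Node C's children (from adjacency): B, F, H

Answer: B F H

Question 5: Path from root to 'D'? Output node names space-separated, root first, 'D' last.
Walk down from root: C -> B -> D

Answer: C B D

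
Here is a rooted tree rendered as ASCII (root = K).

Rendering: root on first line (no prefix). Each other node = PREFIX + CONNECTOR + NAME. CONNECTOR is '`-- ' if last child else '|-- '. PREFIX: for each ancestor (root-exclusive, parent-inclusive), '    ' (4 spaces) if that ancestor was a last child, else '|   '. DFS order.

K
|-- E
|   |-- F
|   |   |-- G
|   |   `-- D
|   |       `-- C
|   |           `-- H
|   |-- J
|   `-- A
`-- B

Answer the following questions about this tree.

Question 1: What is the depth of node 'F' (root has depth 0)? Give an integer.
Answer: 2

Derivation:
Path from root to F: K -> E -> F
Depth = number of edges = 2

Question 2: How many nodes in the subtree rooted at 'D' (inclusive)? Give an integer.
Answer: 3

Derivation:
Subtree rooted at D contains: C, D, H
Count = 3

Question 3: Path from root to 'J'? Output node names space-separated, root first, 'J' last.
Walk down from root: K -> E -> J

Answer: K E J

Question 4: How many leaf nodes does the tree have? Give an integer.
Leaves (nodes with no children): A, B, G, H, J

Answer: 5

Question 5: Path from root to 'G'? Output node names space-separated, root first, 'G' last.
Walk down from root: K -> E -> F -> G

Answer: K E F G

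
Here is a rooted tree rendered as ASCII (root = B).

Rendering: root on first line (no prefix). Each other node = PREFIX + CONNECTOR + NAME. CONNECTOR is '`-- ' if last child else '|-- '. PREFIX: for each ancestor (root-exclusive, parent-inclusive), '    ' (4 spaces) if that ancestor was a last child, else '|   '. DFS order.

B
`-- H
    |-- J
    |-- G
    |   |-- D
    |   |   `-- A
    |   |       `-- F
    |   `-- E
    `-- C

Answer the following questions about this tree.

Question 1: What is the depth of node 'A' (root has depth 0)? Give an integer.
Path from root to A: B -> H -> G -> D -> A
Depth = number of edges = 4

Answer: 4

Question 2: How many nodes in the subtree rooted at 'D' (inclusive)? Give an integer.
Answer: 3

Derivation:
Subtree rooted at D contains: A, D, F
Count = 3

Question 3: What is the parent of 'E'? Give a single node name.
Scan adjacency: E appears as child of G

Answer: G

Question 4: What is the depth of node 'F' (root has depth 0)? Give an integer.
Answer: 5

Derivation:
Path from root to F: B -> H -> G -> D -> A -> F
Depth = number of edges = 5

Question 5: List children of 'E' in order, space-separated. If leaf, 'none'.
Node E's children (from adjacency): (leaf)

Answer: none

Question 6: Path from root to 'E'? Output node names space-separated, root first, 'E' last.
Walk down from root: B -> H -> G -> E

Answer: B H G E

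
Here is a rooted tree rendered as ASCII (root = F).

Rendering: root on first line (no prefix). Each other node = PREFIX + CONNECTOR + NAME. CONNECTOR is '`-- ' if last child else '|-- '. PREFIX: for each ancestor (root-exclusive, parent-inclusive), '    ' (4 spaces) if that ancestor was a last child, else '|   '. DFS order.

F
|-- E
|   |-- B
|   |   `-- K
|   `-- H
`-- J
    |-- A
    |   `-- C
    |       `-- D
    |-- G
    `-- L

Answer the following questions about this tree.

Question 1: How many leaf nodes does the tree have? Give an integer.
Leaves (nodes with no children): D, G, H, K, L

Answer: 5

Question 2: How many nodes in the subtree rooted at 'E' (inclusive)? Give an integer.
Subtree rooted at E contains: B, E, H, K
Count = 4

Answer: 4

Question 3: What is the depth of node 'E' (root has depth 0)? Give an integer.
Path from root to E: F -> E
Depth = number of edges = 1

Answer: 1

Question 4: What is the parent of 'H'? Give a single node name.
Answer: E

Derivation:
Scan adjacency: H appears as child of E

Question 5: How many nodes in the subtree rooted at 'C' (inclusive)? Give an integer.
Subtree rooted at C contains: C, D
Count = 2

Answer: 2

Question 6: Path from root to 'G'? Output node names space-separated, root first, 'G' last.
Answer: F J G

Derivation:
Walk down from root: F -> J -> G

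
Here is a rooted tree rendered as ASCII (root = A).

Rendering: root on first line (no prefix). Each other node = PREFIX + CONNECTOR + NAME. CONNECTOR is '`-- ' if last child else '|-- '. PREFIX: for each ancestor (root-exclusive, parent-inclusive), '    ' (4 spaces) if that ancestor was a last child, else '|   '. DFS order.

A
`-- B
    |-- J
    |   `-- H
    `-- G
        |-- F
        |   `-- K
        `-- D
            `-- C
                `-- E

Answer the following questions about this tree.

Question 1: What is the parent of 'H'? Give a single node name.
Scan adjacency: H appears as child of J

Answer: J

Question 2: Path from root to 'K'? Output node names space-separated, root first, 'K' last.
Answer: A B G F K

Derivation:
Walk down from root: A -> B -> G -> F -> K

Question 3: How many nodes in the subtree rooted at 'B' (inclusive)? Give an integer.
Subtree rooted at B contains: B, C, D, E, F, G, H, J, K
Count = 9

Answer: 9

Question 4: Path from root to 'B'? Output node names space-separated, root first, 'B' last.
Walk down from root: A -> B

Answer: A B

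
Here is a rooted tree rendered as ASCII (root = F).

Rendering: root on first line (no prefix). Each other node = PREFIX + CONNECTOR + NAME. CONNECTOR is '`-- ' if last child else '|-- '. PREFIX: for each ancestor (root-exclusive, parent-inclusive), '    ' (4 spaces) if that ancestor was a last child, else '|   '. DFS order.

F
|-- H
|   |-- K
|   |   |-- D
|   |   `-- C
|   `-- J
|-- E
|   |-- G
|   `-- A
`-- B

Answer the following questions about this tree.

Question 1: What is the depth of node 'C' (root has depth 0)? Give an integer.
Path from root to C: F -> H -> K -> C
Depth = number of edges = 3

Answer: 3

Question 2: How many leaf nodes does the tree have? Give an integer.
Answer: 6

Derivation:
Leaves (nodes with no children): A, B, C, D, G, J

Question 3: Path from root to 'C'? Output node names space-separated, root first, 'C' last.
Walk down from root: F -> H -> K -> C

Answer: F H K C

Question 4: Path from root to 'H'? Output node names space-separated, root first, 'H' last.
Walk down from root: F -> H

Answer: F H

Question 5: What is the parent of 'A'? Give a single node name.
Answer: E

Derivation:
Scan adjacency: A appears as child of E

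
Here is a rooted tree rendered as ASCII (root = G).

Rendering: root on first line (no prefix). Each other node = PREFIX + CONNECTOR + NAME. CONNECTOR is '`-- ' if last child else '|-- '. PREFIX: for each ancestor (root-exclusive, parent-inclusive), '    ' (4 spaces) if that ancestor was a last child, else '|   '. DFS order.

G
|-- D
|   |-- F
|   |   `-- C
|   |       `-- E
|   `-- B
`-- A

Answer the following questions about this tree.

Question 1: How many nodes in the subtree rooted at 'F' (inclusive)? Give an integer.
Answer: 3

Derivation:
Subtree rooted at F contains: C, E, F
Count = 3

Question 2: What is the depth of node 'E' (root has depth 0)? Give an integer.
Answer: 4

Derivation:
Path from root to E: G -> D -> F -> C -> E
Depth = number of edges = 4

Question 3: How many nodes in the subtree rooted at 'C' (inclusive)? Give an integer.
Subtree rooted at C contains: C, E
Count = 2

Answer: 2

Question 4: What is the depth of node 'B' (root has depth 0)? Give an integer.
Answer: 2

Derivation:
Path from root to B: G -> D -> B
Depth = number of edges = 2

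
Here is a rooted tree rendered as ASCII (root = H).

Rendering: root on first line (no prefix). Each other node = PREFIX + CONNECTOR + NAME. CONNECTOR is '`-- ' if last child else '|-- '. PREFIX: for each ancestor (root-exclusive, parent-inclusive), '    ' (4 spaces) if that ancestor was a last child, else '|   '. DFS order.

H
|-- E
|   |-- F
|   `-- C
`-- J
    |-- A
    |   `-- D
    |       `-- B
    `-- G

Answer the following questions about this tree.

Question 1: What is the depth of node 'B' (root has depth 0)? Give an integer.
Path from root to B: H -> J -> A -> D -> B
Depth = number of edges = 4

Answer: 4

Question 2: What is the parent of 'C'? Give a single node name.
Answer: E

Derivation:
Scan adjacency: C appears as child of E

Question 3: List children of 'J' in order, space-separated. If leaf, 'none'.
Node J's children (from adjacency): A, G

Answer: A G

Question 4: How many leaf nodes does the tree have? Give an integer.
Answer: 4

Derivation:
Leaves (nodes with no children): B, C, F, G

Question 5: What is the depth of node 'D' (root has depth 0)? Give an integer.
Path from root to D: H -> J -> A -> D
Depth = number of edges = 3

Answer: 3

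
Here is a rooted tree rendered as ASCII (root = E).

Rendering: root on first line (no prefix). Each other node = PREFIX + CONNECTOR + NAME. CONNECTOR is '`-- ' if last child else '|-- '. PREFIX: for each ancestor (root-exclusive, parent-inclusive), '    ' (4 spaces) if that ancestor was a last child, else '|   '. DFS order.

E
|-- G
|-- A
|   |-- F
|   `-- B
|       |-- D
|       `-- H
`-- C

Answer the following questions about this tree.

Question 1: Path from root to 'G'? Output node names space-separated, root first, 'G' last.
Walk down from root: E -> G

Answer: E G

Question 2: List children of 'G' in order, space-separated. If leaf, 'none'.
Node G's children (from adjacency): (leaf)

Answer: none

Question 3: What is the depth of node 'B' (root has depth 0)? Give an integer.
Path from root to B: E -> A -> B
Depth = number of edges = 2

Answer: 2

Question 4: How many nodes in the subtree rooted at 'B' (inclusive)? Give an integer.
Answer: 3

Derivation:
Subtree rooted at B contains: B, D, H
Count = 3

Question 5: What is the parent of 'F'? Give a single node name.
Answer: A

Derivation:
Scan adjacency: F appears as child of A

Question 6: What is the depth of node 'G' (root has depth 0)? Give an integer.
Answer: 1

Derivation:
Path from root to G: E -> G
Depth = number of edges = 1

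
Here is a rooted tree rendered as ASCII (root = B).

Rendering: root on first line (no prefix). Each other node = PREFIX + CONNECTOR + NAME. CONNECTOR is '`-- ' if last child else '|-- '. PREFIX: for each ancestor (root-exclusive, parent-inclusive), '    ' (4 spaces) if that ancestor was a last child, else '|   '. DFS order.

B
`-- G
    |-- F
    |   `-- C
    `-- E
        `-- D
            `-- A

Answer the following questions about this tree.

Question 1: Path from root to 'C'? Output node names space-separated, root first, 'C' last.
Answer: B G F C

Derivation:
Walk down from root: B -> G -> F -> C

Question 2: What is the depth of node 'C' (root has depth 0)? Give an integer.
Path from root to C: B -> G -> F -> C
Depth = number of edges = 3

Answer: 3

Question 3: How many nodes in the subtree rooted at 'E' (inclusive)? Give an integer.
Subtree rooted at E contains: A, D, E
Count = 3

Answer: 3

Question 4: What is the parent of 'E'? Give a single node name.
Scan adjacency: E appears as child of G

Answer: G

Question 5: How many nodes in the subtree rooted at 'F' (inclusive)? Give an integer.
Answer: 2

Derivation:
Subtree rooted at F contains: C, F
Count = 2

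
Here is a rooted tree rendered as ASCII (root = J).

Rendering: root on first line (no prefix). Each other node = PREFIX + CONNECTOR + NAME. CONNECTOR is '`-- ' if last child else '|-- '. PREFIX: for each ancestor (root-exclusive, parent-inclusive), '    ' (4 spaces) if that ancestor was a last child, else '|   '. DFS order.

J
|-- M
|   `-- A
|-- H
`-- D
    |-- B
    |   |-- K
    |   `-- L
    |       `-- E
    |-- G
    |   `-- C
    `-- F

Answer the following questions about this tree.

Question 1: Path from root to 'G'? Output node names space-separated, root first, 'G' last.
Answer: J D G

Derivation:
Walk down from root: J -> D -> G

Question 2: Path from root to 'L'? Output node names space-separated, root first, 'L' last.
Walk down from root: J -> D -> B -> L

Answer: J D B L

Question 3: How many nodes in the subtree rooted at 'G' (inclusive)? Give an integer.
Answer: 2

Derivation:
Subtree rooted at G contains: C, G
Count = 2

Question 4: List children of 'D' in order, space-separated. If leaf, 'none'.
Node D's children (from adjacency): B, G, F

Answer: B G F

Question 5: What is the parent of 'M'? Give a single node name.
Answer: J

Derivation:
Scan adjacency: M appears as child of J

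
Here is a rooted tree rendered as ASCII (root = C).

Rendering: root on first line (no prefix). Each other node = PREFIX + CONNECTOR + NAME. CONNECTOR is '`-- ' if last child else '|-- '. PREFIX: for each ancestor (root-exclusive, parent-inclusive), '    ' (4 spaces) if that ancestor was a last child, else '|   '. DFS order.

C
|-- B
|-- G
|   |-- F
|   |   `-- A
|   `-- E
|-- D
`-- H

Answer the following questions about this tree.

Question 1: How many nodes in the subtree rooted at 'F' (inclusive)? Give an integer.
Subtree rooted at F contains: A, F
Count = 2

Answer: 2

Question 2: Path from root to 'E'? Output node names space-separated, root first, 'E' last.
Answer: C G E

Derivation:
Walk down from root: C -> G -> E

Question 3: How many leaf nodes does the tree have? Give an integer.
Answer: 5

Derivation:
Leaves (nodes with no children): A, B, D, E, H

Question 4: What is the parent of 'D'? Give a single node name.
Scan adjacency: D appears as child of C

Answer: C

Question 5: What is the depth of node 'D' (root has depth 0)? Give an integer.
Path from root to D: C -> D
Depth = number of edges = 1

Answer: 1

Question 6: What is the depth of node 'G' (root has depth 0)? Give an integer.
Path from root to G: C -> G
Depth = number of edges = 1

Answer: 1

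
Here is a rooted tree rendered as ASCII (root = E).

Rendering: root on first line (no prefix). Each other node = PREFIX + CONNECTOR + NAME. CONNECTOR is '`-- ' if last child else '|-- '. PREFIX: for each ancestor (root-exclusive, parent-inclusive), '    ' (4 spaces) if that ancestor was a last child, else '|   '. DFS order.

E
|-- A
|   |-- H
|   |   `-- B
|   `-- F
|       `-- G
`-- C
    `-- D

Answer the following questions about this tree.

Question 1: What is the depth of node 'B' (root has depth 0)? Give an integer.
Answer: 3

Derivation:
Path from root to B: E -> A -> H -> B
Depth = number of edges = 3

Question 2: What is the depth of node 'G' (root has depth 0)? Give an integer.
Answer: 3

Derivation:
Path from root to G: E -> A -> F -> G
Depth = number of edges = 3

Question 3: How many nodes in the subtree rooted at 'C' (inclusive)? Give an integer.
Answer: 2

Derivation:
Subtree rooted at C contains: C, D
Count = 2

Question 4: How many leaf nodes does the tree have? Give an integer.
Leaves (nodes with no children): B, D, G

Answer: 3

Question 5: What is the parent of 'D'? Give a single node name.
Answer: C

Derivation:
Scan adjacency: D appears as child of C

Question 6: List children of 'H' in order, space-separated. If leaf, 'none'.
Node H's children (from adjacency): B

Answer: B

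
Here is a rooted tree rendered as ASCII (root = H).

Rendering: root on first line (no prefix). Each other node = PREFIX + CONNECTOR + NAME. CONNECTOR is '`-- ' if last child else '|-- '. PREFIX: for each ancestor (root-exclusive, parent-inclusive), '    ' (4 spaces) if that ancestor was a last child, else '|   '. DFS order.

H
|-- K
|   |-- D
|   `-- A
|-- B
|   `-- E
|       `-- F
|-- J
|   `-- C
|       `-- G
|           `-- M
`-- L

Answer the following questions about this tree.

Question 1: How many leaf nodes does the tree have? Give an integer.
Answer: 5

Derivation:
Leaves (nodes with no children): A, D, F, L, M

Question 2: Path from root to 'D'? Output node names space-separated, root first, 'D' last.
Walk down from root: H -> K -> D

Answer: H K D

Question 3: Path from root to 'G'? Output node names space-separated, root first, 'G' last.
Walk down from root: H -> J -> C -> G

Answer: H J C G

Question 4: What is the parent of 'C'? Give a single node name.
Scan adjacency: C appears as child of J

Answer: J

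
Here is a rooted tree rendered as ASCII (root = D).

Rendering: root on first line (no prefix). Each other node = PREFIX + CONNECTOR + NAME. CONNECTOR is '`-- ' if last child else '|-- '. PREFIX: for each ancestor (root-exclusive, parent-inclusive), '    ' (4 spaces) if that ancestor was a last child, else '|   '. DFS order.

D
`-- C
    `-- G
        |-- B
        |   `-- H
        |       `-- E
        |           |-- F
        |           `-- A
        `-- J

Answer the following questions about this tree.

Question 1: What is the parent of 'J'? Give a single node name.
Answer: G

Derivation:
Scan adjacency: J appears as child of G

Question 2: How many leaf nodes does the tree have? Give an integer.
Answer: 3

Derivation:
Leaves (nodes with no children): A, F, J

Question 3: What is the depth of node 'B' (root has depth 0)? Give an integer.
Path from root to B: D -> C -> G -> B
Depth = number of edges = 3

Answer: 3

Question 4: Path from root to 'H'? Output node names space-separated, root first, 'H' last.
Walk down from root: D -> C -> G -> B -> H

Answer: D C G B H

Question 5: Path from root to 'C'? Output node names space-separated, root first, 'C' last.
Answer: D C

Derivation:
Walk down from root: D -> C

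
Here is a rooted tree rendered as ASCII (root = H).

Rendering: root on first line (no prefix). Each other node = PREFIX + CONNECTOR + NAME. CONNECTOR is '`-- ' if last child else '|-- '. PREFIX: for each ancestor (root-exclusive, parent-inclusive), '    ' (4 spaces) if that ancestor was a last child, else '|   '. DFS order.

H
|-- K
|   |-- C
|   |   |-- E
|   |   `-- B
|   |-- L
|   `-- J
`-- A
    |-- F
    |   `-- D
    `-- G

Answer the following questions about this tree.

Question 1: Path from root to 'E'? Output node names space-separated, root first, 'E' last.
Answer: H K C E

Derivation:
Walk down from root: H -> K -> C -> E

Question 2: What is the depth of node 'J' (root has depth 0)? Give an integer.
Path from root to J: H -> K -> J
Depth = number of edges = 2

Answer: 2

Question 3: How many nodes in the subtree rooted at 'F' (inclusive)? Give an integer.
Subtree rooted at F contains: D, F
Count = 2

Answer: 2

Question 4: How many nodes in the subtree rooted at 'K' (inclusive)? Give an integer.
Answer: 6

Derivation:
Subtree rooted at K contains: B, C, E, J, K, L
Count = 6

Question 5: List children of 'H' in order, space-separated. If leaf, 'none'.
Answer: K A

Derivation:
Node H's children (from adjacency): K, A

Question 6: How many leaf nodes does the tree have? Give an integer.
Answer: 6

Derivation:
Leaves (nodes with no children): B, D, E, G, J, L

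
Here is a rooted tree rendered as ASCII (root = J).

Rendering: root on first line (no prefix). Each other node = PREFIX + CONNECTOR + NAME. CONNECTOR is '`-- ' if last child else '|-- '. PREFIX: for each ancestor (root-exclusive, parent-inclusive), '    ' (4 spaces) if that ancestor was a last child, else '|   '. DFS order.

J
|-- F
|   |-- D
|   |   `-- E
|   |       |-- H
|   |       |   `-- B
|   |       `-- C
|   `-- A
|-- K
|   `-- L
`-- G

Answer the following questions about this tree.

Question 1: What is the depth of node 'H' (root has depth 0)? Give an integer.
Path from root to H: J -> F -> D -> E -> H
Depth = number of edges = 4

Answer: 4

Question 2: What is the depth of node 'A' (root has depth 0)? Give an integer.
Path from root to A: J -> F -> A
Depth = number of edges = 2

Answer: 2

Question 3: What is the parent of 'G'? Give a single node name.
Answer: J

Derivation:
Scan adjacency: G appears as child of J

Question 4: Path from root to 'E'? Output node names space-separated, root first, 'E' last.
Walk down from root: J -> F -> D -> E

Answer: J F D E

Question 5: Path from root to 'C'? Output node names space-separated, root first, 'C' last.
Answer: J F D E C

Derivation:
Walk down from root: J -> F -> D -> E -> C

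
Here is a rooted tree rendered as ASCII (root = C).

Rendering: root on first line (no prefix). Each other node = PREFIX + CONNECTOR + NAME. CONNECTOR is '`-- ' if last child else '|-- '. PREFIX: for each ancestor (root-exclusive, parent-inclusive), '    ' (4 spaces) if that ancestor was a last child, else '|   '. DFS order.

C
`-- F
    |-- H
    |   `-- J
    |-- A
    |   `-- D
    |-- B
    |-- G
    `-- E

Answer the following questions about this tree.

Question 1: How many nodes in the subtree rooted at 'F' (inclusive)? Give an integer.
Subtree rooted at F contains: A, B, D, E, F, G, H, J
Count = 8

Answer: 8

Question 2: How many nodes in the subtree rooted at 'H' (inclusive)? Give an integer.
Answer: 2

Derivation:
Subtree rooted at H contains: H, J
Count = 2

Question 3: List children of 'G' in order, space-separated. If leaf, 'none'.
Answer: none

Derivation:
Node G's children (from adjacency): (leaf)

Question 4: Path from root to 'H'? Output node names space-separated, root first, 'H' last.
Answer: C F H

Derivation:
Walk down from root: C -> F -> H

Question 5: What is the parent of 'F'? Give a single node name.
Answer: C

Derivation:
Scan adjacency: F appears as child of C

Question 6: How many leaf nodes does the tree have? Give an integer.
Leaves (nodes with no children): B, D, E, G, J

Answer: 5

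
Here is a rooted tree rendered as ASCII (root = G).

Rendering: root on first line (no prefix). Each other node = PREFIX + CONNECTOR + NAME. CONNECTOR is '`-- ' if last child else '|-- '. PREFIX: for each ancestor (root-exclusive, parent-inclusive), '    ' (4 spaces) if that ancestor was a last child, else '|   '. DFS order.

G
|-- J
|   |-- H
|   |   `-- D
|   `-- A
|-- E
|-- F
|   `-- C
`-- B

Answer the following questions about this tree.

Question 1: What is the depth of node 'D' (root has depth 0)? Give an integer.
Path from root to D: G -> J -> H -> D
Depth = number of edges = 3

Answer: 3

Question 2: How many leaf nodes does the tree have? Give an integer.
Answer: 5

Derivation:
Leaves (nodes with no children): A, B, C, D, E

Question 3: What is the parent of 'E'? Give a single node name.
Answer: G

Derivation:
Scan adjacency: E appears as child of G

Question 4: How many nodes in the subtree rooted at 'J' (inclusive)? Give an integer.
Answer: 4

Derivation:
Subtree rooted at J contains: A, D, H, J
Count = 4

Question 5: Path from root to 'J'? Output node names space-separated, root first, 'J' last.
Answer: G J

Derivation:
Walk down from root: G -> J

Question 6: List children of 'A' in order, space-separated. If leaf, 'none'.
Answer: none

Derivation:
Node A's children (from adjacency): (leaf)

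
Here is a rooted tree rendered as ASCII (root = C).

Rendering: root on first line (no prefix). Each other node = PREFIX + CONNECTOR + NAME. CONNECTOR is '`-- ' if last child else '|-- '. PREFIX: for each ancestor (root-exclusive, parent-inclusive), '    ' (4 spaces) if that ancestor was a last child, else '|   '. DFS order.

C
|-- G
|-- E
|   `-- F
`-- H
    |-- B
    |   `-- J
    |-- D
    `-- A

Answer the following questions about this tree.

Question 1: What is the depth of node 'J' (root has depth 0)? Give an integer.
Path from root to J: C -> H -> B -> J
Depth = number of edges = 3

Answer: 3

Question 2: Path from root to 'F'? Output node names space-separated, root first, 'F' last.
Answer: C E F

Derivation:
Walk down from root: C -> E -> F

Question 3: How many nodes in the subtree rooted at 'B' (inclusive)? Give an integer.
Answer: 2

Derivation:
Subtree rooted at B contains: B, J
Count = 2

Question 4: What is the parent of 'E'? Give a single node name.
Scan adjacency: E appears as child of C

Answer: C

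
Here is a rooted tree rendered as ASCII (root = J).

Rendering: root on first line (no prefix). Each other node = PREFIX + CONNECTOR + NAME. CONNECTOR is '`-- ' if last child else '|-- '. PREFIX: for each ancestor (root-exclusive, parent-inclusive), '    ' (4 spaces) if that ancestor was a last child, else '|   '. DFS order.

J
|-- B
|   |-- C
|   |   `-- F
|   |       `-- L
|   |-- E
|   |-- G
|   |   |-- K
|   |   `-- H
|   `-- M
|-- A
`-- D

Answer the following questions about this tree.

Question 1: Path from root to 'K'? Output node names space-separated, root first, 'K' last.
Answer: J B G K

Derivation:
Walk down from root: J -> B -> G -> K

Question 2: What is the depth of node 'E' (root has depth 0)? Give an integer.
Answer: 2

Derivation:
Path from root to E: J -> B -> E
Depth = number of edges = 2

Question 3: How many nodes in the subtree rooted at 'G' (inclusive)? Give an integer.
Answer: 3

Derivation:
Subtree rooted at G contains: G, H, K
Count = 3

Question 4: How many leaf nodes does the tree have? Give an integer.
Answer: 7

Derivation:
Leaves (nodes with no children): A, D, E, H, K, L, M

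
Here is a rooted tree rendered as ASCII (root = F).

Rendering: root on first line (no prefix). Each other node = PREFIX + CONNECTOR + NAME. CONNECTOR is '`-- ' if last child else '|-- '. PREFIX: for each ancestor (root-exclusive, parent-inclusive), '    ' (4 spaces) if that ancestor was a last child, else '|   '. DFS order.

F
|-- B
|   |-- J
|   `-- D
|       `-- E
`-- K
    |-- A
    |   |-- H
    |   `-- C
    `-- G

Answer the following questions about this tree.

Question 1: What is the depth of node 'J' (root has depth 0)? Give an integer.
Path from root to J: F -> B -> J
Depth = number of edges = 2

Answer: 2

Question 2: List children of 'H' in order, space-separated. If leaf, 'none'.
Node H's children (from adjacency): (leaf)

Answer: none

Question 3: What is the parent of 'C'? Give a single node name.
Answer: A

Derivation:
Scan adjacency: C appears as child of A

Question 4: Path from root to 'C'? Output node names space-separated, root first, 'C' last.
Walk down from root: F -> K -> A -> C

Answer: F K A C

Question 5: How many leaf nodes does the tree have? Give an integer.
Answer: 5

Derivation:
Leaves (nodes with no children): C, E, G, H, J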